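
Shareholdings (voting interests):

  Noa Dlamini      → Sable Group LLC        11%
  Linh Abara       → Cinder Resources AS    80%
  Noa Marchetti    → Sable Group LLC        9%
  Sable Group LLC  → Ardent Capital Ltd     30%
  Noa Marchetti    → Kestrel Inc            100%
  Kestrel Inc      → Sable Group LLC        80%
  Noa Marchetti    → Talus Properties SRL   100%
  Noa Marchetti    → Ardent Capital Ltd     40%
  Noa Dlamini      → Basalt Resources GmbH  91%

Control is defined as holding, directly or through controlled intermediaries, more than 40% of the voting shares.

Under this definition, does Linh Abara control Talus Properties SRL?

Linh holds 80% of Cinder, so Linh controls Cinder.
Neither Linh nor any entity Linh controls holds any voting interest in Talus.
So Linh does not control Talus.

No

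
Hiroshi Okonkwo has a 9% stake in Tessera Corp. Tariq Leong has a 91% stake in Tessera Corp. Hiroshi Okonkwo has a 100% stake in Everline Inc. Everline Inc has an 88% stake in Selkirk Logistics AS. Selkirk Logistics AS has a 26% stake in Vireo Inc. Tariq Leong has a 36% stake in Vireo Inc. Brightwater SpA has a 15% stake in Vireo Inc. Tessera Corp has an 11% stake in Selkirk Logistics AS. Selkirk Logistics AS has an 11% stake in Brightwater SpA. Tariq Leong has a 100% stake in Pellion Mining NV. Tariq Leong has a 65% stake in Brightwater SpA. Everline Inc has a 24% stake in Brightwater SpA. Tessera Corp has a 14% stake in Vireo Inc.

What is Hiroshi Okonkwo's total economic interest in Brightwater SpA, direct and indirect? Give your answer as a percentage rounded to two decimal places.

Hiroshi reaches Brightwater along 3 paths.
Via Everline: 100% × 24% = 24%.
Via Tessera → Selkirk: 9% × 11% × 11% = 0.1089%.
Via Everline → Selkirk: 100% × 88% × 11% = 9.68%.
Total: 24% + 0.1089% + 9.68% = 33.7889%.
Rounded: 33.79%.

33.79%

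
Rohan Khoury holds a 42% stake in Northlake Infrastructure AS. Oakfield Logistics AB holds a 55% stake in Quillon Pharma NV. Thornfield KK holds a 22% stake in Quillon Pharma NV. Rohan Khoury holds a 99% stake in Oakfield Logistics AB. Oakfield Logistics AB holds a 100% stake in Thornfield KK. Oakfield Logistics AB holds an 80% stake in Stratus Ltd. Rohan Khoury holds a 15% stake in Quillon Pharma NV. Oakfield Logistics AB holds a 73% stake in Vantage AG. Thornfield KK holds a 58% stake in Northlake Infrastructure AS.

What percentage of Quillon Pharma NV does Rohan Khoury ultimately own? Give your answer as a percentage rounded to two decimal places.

91.23%

Rohan reaches Quillon along 3 paths.
Via Oakfield: 99% × 55% = 54.45%.
Via Oakfield → Thornfield: 99% × 100% × 22% = 21.78%.
Direct stake: 15% = 15%.
Total: 54.45% + 21.78% + 15% = 91.23%.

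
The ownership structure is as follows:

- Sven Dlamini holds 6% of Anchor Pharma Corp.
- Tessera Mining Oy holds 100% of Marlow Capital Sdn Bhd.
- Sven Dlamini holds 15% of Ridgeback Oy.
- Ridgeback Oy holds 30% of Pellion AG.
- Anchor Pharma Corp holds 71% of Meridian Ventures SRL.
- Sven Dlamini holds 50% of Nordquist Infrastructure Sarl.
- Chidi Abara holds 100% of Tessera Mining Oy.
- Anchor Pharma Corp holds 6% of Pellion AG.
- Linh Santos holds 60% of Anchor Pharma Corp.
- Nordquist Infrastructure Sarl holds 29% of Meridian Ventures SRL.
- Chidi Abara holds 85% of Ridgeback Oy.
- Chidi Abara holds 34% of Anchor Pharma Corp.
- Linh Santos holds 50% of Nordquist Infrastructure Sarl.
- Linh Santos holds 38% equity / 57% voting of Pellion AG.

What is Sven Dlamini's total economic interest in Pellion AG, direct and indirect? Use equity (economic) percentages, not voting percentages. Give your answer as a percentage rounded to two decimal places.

4.86%

Sven reaches Pellion along 2 paths.
Via Anchor: 6% × 6% = 0.36%.
Via Ridgeback: 15% × 30% = 4.5%.
Total: 0.36% + 4.5% = 4.86%.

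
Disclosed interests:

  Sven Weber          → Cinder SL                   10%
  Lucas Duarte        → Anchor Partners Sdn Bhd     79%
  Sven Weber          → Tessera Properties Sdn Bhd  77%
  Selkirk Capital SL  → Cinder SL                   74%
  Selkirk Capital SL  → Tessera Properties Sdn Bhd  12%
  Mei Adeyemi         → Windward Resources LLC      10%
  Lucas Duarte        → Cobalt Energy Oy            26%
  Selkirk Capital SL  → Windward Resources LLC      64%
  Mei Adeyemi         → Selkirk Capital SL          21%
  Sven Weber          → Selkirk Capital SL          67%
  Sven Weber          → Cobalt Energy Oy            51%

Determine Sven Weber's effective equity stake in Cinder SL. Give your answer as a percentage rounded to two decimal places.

Sven reaches Cinder along 2 paths.
Via Selkirk: 67% × 74% = 49.58%.
Direct stake: 10% = 10%.
Total: 49.58% + 10% = 59.58%.

59.58%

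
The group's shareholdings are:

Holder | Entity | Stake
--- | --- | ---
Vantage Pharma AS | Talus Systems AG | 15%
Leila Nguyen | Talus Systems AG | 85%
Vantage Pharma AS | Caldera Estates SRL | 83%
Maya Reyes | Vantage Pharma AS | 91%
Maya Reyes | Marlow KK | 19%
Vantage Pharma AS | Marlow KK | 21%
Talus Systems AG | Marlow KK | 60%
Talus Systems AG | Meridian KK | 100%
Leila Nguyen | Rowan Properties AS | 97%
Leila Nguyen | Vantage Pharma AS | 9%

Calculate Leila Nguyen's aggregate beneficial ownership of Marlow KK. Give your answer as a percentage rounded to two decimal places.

Leila reaches Marlow along 3 paths.
Via Talus: 85% × 60% = 51%.
Via Vantage → Talus: 9% × 15% × 60% = 0.81%.
Via Vantage: 9% × 21% = 1.89%.
Total: 51% + 0.81% + 1.89% = 53.7%.
Rounded: 53.70%.

53.70%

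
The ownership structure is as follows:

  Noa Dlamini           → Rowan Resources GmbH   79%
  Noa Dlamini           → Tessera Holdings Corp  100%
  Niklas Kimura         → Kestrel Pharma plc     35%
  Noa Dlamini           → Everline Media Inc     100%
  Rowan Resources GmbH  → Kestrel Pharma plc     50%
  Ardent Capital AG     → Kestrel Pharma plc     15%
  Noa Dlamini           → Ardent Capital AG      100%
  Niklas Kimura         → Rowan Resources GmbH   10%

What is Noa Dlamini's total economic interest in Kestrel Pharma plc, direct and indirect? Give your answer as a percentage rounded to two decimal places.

Noa reaches Kestrel along 2 paths.
Via Rowan: 79% × 50% = 39.5%.
Via Ardent: 100% × 15% = 15%.
Total: 39.5% + 15% = 54.5%.
Rounded: 54.50%.

54.50%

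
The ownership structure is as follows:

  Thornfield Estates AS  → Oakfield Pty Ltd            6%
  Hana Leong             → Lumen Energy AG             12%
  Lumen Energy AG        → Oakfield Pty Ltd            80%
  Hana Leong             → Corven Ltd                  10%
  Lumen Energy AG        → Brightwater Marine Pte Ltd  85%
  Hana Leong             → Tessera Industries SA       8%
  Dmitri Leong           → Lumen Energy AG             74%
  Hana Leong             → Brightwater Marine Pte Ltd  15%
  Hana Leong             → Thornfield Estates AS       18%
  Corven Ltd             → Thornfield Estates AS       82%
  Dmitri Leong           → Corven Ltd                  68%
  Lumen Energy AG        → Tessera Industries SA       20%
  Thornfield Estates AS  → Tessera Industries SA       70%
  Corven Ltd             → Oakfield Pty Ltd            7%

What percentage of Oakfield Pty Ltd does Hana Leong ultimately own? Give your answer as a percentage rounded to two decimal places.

11.87%

Hana reaches Oakfield along 4 paths.
Via Lumen: 12% × 80% = 9.6%.
Via Corven → Thornfield: 10% × 82% × 6% = 0.492%.
Via Thornfield: 18% × 6% = 1.08%.
Via Corven: 10% × 7% = 0.7%.
Total: 9.6% + 0.492% + 1.08% + 0.7% = 11.872%.
Rounded: 11.87%.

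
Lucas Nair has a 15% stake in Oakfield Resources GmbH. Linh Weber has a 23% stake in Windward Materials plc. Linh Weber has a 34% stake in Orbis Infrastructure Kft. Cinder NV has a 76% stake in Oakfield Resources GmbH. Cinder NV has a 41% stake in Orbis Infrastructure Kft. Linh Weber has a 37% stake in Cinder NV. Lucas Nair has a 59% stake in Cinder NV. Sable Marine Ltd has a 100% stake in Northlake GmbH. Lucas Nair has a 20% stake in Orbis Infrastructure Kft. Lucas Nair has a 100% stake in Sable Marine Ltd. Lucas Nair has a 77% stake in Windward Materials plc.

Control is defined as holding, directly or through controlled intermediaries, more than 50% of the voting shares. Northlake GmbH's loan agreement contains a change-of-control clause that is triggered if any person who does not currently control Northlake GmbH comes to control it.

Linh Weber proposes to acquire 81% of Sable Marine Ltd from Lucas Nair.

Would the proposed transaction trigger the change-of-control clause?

Yes

The purchase adds only to Linh's holdings (Lucas's stake shrinks), so Linh is the only person who could newly come to control Northlake.
Linh's largest direct stake is 37% in Cinder, which does not meet the threshold, so Linh controls no company.
Neither Linh nor any entity Linh controls holds any voting interest in Northlake.
So before the transaction, Linh does not control Northlake.
After the purchase, Linh holds 81% of Sable directly, and Lucas's stake falls to 19%.
Linh holds 81% of Sable, so Linh controls Sable.
Sable holds 100% of Northlake, so Linh controls Northlake.
Linh did not control Northlake before and does after, so the clause is triggered.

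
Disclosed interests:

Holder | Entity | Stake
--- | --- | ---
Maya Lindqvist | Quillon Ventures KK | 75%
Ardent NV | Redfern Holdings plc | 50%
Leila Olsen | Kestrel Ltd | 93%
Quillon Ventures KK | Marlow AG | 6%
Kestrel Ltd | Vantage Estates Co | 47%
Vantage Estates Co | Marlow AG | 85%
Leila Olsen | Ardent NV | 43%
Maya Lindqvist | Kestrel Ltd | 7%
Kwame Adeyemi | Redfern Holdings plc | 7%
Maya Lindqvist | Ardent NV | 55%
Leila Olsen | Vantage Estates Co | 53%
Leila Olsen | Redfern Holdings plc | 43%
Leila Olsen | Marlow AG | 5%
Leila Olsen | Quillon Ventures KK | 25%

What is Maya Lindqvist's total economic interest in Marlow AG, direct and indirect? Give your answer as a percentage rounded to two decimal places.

7.30%

Maya reaches Marlow along 2 paths.
Via Kestrel → Vantage: 7% × 47% × 85% = 2.7965%.
Via Quillon: 75% × 6% = 4.5%.
Total: 2.7965% + 4.5% = 7.2965%.
Rounded: 7.30%.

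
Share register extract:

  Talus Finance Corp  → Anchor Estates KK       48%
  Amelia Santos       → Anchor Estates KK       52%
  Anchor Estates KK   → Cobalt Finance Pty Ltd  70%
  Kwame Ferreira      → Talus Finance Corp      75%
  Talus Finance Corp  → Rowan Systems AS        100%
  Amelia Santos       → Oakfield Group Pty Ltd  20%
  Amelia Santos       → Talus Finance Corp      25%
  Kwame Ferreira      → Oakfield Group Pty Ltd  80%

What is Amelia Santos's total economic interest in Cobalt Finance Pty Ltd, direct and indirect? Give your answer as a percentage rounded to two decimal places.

Amelia reaches Cobalt along 2 paths.
Via Talus → Anchor: 25% × 48% × 70% = 8.4%.
Via Anchor: 52% × 70% = 36.4%.
Total: 8.4% + 36.4% = 44.8%.
Rounded: 44.80%.

44.80%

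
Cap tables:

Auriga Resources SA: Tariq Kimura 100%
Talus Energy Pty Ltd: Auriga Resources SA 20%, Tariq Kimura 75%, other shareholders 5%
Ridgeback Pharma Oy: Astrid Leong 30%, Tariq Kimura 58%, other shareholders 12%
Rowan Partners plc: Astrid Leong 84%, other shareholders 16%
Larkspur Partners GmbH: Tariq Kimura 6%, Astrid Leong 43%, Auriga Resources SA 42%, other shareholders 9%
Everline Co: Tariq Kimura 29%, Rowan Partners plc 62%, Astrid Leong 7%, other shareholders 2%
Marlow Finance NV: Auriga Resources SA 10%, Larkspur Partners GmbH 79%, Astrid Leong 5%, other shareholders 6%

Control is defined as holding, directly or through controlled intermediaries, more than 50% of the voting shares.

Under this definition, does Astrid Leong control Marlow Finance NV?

No

Astrid holds 84% of Rowan, so Astrid controls Rowan.
Rowan and Astrid together hold 62% + 7% = 69% of Everline, so Astrid controls Everline.
In Marlow, Astrid's side holds only 5%, not > 50%.
So Astrid does not control Marlow.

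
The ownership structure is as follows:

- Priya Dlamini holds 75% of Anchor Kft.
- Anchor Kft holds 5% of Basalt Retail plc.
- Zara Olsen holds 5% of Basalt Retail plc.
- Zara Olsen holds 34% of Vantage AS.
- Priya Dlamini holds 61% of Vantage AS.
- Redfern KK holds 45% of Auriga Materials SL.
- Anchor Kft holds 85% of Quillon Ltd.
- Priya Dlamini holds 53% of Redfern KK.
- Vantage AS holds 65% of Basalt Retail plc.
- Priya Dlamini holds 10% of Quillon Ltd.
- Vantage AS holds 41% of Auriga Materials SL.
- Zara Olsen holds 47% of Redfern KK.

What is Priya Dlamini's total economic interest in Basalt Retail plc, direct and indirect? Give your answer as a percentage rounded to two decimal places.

43.40%

Priya reaches Basalt along 2 paths.
Via Vantage: 61% × 65% = 39.65%.
Via Anchor: 75% × 5% = 3.75%.
Total: 39.65% + 3.75% = 43.4%.
Rounded: 43.40%.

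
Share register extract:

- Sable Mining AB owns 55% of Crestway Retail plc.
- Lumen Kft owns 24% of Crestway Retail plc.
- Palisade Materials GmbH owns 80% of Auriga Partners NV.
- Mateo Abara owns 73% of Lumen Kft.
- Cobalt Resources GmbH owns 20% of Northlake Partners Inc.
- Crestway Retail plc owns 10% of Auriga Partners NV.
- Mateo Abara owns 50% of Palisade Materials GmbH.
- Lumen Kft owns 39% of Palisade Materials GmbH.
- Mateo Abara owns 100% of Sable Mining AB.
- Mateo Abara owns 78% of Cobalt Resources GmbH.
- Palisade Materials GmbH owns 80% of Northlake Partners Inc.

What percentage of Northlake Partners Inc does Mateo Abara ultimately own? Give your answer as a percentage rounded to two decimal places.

78.38%

Mateo reaches Northlake along 3 paths.
Via Cobalt: 78% × 20% = 15.6%.
Via Palisade: 50% × 80% = 40%.
Via Lumen → Palisade: 73% × 39% × 80% = 22.776%.
Total: 15.6% + 40% + 22.776% = 78.376%.
Rounded: 78.38%.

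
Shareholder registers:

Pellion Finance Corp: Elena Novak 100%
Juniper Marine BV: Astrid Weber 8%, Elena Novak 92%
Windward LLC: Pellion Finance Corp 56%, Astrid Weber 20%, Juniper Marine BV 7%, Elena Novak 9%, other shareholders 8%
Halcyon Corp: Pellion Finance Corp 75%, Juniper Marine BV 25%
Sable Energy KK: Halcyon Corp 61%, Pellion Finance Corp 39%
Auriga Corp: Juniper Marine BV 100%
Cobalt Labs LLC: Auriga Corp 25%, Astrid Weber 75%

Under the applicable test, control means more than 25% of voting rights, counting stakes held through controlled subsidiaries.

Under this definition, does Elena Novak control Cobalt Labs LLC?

Elena holds 100% of Pellion, so Elena controls Pellion.
Elena holds 92% of Juniper, so Elena controls Juniper.
Pellion and Juniper and Elena together hold 56% + 7% + 9% = 72% of Windward, so Elena controls Windward.
Pellion and Juniper together hold 75% + 25% = 100% of Halcyon, so Elena controls Halcyon.
Halcyon and Pellion together hold 61% + 39% = 100% of Sable, so Elena controls Sable.
Juniper holds 100% of Auriga, so Elena controls Auriga.
In Cobalt, Elena's side holds only 25%, not > 25%.
So Elena does not control Cobalt.

No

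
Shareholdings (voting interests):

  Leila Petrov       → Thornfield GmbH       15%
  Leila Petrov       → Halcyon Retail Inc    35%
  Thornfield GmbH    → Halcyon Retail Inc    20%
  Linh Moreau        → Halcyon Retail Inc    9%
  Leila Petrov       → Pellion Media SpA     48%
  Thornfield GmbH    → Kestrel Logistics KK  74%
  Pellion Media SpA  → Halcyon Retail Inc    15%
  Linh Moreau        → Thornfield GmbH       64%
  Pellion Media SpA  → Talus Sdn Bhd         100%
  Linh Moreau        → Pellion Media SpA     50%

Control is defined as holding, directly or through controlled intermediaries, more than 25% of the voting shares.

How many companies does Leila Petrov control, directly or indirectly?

Leila holds 48% of Pellion, so Leila controls Pellion.
Pellion and Leila together hold 15% + 35% = 50% of Halcyon, so Leila controls Halcyon.
Pellion holds 100% of Talus, so Leila controls Talus.
No other company's threshold is met.
Leila controls 3 companies.

3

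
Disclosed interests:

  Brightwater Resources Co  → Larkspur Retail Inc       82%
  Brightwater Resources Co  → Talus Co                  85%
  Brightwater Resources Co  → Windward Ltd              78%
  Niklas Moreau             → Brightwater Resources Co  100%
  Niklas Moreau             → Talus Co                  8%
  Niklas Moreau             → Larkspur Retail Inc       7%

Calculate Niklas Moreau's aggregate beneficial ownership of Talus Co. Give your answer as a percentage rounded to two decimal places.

Niklas reaches Talus along 2 paths.
Via Brightwater: 100% × 85% = 85%.
Direct stake: 8% = 8%.
Total: 85% + 8% = 93%.
Rounded: 93.00%.

93.00%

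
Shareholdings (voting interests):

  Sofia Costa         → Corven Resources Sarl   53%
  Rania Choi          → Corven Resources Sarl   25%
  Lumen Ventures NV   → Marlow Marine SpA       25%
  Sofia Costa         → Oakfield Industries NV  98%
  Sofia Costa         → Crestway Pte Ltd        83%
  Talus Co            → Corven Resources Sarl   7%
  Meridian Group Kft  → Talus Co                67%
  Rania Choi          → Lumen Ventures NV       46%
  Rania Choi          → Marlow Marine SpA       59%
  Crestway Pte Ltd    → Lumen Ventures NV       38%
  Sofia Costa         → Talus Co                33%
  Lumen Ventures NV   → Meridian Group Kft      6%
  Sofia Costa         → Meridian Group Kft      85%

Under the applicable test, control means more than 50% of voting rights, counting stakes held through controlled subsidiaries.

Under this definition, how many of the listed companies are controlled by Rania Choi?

Rania holds 59% of Marlow, so Rania controls Marlow.
No other company's threshold is met.
Rania controls 1 company.

1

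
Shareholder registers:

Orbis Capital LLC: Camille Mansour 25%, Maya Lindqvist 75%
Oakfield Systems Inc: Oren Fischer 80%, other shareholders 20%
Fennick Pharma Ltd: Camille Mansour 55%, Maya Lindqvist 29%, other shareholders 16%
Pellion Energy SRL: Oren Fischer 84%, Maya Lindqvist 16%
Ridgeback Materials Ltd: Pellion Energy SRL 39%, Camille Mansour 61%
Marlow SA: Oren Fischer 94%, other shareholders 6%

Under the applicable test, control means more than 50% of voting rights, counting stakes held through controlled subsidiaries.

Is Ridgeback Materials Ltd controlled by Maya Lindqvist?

No

Maya holds 75% of Orbis, so Maya controls Orbis.
Neither Maya nor any entity Maya controls holds any voting interest in Ridgeback.
So Maya does not control Ridgeback.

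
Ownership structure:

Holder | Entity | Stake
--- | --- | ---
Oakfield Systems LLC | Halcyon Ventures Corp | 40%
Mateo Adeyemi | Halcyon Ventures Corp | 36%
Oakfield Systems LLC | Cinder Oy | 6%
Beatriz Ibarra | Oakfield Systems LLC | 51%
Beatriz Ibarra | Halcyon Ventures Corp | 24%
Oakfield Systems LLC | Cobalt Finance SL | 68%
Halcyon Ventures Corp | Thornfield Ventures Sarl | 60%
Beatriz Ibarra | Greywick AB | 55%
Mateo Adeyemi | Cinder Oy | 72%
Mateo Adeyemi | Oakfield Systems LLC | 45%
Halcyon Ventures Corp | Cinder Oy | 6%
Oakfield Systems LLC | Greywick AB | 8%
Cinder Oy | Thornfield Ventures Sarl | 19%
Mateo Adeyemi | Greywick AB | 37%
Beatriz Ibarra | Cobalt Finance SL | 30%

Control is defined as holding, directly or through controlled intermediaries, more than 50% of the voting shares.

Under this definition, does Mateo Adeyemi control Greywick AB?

Mateo holds 72% of Cinder, so Mateo controls Cinder.
In Greywick, Mateo's side holds only 37%, not > 50%.
So Mateo does not control Greywick.

No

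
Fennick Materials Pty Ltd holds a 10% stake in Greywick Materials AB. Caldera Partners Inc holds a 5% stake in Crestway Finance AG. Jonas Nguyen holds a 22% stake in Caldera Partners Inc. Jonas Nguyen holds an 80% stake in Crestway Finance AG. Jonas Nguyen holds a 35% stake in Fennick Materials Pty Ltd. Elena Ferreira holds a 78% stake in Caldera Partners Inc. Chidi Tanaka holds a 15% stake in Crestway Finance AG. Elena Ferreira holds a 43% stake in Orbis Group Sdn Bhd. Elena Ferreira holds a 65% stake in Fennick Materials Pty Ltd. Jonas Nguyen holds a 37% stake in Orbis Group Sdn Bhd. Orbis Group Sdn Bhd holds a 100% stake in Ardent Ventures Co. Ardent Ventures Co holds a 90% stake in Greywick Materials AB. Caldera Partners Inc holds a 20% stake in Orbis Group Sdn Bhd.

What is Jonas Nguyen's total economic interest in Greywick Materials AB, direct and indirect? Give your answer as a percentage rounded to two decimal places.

Jonas reaches Greywick along 3 paths.
Via Orbis → Ardent: 37% × 100% × 90% = 33.3%.
Via Caldera → Orbis → Ardent: 22% × 20% × 100% × 90% = 3.96%.
Via Fennick: 35% × 10% = 3.5%.
Total: 33.3% + 3.96% + 3.5% = 40.76%.

40.76%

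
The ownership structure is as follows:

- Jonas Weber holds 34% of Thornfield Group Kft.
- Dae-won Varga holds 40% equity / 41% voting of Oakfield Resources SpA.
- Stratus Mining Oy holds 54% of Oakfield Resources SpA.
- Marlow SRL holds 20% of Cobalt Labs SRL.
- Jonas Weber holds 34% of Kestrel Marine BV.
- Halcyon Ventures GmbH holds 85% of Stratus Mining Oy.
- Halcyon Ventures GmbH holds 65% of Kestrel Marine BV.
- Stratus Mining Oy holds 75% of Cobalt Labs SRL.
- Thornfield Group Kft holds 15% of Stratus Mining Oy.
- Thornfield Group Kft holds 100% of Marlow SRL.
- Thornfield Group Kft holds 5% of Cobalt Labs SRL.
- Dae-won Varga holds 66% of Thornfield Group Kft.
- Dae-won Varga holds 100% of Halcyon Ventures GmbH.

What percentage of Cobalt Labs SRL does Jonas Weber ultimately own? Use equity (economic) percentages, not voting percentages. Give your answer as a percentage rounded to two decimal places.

12.33%

Jonas reaches Cobalt along 3 paths.
Via Thornfield → Marlow: 34% × 100% × 20% = 6.8%.
Via Thornfield: 34% × 5% = 1.7%.
Via Thornfield → Stratus: 34% × 15% × 75% = 3.825%.
Total: 6.8% + 1.7% + 3.825% = 12.325%.
Rounded: 12.33%.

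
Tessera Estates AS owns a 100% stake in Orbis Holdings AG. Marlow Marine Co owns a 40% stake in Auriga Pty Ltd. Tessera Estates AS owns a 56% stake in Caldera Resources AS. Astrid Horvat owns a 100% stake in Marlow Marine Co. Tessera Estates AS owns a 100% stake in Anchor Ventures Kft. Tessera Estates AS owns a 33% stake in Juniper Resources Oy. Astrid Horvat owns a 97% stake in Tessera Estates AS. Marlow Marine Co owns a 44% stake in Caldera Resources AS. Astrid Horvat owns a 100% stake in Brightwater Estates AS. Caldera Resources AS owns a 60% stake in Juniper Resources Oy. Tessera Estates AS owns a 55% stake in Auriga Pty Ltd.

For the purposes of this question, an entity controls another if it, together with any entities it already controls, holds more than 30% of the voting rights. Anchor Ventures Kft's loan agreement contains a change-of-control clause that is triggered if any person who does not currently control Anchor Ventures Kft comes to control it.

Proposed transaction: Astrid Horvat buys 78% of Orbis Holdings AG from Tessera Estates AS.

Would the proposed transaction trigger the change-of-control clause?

The purchase adds only to Astrid's holdings (Tessera's stake shrinks), so Astrid is the only person who could newly come to control Anchor.
Astrid holds 97% of Tessera, so Astrid controls Tessera.
Tessera holds 100% of Anchor, so Astrid controls Anchor.
So Astrid already controls Anchor before the transaction.
After the purchase, Astrid holds 78% of Orbis directly, and Tessera's stake falls to 22%.
Astrid controlled Anchor already, so this is not a new person acquiring control; every other person's position is unchanged or reduced.
No new person acquires control, so the clause is not triggered.

No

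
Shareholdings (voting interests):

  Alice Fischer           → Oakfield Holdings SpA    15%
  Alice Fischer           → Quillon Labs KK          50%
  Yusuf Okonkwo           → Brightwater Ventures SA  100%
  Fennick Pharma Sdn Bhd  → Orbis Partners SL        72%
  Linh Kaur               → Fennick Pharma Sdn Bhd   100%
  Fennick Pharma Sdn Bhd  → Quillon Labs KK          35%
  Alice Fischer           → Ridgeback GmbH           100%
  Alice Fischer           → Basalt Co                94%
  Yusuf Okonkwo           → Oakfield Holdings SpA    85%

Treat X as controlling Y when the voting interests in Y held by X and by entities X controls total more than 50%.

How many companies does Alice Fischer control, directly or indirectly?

Alice holds 100% of Ridgeback, so Alice controls Ridgeback.
Alice holds 94% of Basalt, so Alice controls Basalt.
No other company's threshold is met.
Alice controls 2 companies.

2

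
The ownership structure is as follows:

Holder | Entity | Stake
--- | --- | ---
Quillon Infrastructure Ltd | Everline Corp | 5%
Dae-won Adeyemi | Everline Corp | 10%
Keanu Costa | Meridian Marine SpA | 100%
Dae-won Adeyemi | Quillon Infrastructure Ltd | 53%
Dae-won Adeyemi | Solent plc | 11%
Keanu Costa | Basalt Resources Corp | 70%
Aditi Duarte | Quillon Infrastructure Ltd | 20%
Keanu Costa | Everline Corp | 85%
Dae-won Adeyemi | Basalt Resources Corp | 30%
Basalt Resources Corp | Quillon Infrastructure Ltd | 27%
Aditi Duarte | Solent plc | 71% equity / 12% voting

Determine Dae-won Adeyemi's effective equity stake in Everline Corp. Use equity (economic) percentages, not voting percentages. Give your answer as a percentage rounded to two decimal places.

Dae-won reaches Everline along 3 paths.
Direct stake: 10% = 10%.
Via Quillon: 53% × 5% = 2.65%.
Via Basalt → Quillon: 30% × 27% × 5% = 0.405%.
Total: 10% + 2.65% + 0.405% = 13.055%.
Rounded: 13.06%.

13.06%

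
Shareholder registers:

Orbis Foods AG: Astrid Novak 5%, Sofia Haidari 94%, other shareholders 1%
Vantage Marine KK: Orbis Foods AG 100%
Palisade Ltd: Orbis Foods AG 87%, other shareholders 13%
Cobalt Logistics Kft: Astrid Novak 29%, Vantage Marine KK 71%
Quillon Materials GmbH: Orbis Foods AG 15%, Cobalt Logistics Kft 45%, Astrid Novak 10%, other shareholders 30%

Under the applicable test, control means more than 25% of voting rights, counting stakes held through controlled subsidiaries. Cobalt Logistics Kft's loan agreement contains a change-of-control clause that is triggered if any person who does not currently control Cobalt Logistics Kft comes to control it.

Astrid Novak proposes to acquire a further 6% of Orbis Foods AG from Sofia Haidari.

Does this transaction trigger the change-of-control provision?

No

The purchase adds only to Astrid's holdings (Sofia's stake shrinks), so Astrid is the only person who could newly come to control Cobalt.
Astrid holds 29% of Cobalt, so Astrid controls Cobalt.
So Astrid already controls Cobalt before the transaction.
After the purchase, Astrid's direct stake in Orbis rises to 5% + 6% = 11%, and Sofia's stake falls to 88%.
Astrid controlled Cobalt already, so this is not a new person acquiring control; every other person's position is unchanged or reduced.
No new person acquires control, so the clause is not triggered.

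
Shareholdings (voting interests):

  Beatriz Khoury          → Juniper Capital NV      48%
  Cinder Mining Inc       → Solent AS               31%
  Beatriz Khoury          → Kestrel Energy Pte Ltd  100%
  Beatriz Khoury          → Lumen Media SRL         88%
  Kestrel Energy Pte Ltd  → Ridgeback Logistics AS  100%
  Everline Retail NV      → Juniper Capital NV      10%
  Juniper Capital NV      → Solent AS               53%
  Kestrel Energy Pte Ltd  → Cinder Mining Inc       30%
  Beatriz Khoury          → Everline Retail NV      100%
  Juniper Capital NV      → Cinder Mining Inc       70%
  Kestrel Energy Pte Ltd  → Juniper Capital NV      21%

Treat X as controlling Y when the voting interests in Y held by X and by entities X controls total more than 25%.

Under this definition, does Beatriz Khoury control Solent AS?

Beatriz holds 100% of Kestrel, so Beatriz controls Kestrel.
Beatriz holds 100% of Everline, so Beatriz controls Everline.
Kestrel and Everline and Beatriz together hold 21% + 10% + 48% = 79% of Juniper, so Beatriz controls Juniper.
Juniper and Kestrel together hold 70% + 30% = 100% of Cinder, so Beatriz controls Cinder.
Juniper and Cinder together hold 53% + 31% = 84% of Solent, so Beatriz controls Solent.

Yes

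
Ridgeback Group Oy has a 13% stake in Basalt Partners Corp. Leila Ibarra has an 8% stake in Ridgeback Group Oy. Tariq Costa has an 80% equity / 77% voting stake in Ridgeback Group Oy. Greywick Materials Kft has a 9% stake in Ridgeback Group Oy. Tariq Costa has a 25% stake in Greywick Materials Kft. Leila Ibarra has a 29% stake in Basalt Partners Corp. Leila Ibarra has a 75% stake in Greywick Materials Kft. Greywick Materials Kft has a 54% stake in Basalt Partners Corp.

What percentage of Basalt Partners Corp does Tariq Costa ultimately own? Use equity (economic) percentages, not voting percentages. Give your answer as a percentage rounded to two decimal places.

24.19%

Tariq reaches Basalt along 3 paths.
Via Greywick: 25% × 54% = 13.5%.
Via Ridgeback: 80% × 13% = 10.4%.
Via Greywick → Ridgeback: 25% × 9% × 13% = 0.2925%.
Total: 13.5% + 10.4% + 0.2925% = 24.1925%.
Rounded: 24.19%.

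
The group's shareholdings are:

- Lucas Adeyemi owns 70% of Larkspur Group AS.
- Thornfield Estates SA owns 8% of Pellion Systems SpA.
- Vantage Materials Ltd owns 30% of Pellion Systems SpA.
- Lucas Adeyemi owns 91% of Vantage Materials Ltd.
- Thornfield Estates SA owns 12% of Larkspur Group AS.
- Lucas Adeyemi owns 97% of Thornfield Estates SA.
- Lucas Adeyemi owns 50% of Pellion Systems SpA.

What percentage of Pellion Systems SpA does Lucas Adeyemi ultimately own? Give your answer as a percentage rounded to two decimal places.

Lucas reaches Pellion along 3 paths.
Direct stake: 50% = 50%.
Via Thornfield: 97% × 8% = 7.76%.
Via Vantage: 91% × 30% = 27.3%.
Total: 50% + 7.76% + 27.3% = 85.06%.

85.06%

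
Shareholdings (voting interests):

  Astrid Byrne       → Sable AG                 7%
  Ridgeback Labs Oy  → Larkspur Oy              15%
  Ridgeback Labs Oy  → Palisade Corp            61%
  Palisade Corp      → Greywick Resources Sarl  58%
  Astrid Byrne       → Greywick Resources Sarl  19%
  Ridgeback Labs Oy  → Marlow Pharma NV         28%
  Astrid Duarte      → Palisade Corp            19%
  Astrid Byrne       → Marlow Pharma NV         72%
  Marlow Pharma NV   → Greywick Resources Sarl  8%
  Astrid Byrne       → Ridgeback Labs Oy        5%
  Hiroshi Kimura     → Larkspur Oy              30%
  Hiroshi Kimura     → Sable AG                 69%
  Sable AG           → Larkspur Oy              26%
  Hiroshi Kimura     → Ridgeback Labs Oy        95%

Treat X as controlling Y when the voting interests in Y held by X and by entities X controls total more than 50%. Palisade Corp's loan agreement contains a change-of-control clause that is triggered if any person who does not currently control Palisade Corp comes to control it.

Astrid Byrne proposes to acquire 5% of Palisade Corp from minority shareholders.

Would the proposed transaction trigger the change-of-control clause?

The purchase changes only Astrid Byrne's holdings, so Astrid Byrne is the only person who could newly come to control Palisade.
Astrid Byrne holds 72% of Marlow, so Astrid Byrne controls Marlow.
Neither Astrid Byrne nor any entity Astrid Byrne controls holds any voting interest in Palisade.
So before the transaction, Astrid Byrne does not control Palisade.
After the purchase, Astrid Byrne holds 5% of Palisade directly.
After the transaction, Astrid Byrne's side holds 5% of Palisade, not > 50%, so Astrid Byrne still does not control Palisade.
No new person acquires control, so the clause is not triggered.

No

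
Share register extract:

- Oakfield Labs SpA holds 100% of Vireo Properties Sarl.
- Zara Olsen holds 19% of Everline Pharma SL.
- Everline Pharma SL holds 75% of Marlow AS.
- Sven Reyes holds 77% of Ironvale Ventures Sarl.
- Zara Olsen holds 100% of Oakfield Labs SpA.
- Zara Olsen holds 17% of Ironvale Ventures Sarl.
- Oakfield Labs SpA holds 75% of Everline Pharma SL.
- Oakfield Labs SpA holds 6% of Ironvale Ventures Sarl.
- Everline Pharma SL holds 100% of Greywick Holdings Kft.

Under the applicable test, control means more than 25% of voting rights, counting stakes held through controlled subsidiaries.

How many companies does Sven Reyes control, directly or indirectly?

Sven holds 77% of Ironvale, so Sven controls Ironvale.
No other company's threshold is met.
Sven controls 1 company.

1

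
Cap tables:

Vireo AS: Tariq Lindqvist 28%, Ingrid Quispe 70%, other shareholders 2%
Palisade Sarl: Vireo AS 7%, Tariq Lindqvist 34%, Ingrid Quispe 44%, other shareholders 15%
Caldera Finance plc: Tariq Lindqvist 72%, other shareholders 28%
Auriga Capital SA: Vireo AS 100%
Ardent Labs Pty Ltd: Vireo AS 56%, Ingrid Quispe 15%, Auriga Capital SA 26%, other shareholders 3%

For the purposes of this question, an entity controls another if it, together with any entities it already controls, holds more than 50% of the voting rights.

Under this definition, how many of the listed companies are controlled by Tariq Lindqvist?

Tariq holds 72% of Caldera, so Tariq controls Caldera.
No other company's threshold is met.
Tariq controls 1 company.

1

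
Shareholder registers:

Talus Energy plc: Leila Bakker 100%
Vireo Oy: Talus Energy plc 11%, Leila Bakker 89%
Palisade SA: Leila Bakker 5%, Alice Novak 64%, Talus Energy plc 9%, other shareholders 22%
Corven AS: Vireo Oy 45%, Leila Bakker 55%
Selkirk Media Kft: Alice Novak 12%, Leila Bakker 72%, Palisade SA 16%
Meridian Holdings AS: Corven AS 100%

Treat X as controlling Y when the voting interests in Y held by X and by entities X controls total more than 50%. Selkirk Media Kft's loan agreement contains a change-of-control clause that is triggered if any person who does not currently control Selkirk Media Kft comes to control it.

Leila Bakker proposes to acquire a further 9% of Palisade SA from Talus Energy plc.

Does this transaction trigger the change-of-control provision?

The purchase adds only to Leila's holdings (Talus's stake shrinks), so Leila is the only person who could newly come to control Selkirk.
Leila holds 72% of Selkirk, so Leila controls Selkirk.
So Leila already controls Selkirk before the transaction.
After the purchase, Leila's direct stake in Palisade rises to 5% + 9% = 14%, and Talus's stake falls to 0%.
Leila controlled Selkirk already, so this is not a new person acquiring control; every other person's position is unchanged or reduced.
No new person acquires control, so the clause is not triggered.

No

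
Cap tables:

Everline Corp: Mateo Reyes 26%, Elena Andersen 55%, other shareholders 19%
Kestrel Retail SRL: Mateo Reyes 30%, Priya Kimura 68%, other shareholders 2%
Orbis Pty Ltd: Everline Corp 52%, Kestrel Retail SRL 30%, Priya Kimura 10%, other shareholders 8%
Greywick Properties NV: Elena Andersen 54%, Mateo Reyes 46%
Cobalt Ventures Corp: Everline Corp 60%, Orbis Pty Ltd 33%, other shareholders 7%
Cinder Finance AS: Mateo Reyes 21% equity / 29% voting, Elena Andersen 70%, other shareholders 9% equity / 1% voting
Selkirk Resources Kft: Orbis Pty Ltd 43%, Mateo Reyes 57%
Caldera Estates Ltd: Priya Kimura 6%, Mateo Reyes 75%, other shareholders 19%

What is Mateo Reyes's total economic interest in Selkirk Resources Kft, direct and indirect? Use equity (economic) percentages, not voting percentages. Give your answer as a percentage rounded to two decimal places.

Mateo reaches Selkirk along 3 paths.
Via Everline → Orbis: 26% × 52% × 43% = 5.8136%.
Via Kestrel → Orbis: 30% × 30% × 43% = 3.87%.
Direct stake: 57% = 57%.
Total: 5.8136% + 3.87% + 57% = 66.6836%.
Rounded: 66.68%.

66.68%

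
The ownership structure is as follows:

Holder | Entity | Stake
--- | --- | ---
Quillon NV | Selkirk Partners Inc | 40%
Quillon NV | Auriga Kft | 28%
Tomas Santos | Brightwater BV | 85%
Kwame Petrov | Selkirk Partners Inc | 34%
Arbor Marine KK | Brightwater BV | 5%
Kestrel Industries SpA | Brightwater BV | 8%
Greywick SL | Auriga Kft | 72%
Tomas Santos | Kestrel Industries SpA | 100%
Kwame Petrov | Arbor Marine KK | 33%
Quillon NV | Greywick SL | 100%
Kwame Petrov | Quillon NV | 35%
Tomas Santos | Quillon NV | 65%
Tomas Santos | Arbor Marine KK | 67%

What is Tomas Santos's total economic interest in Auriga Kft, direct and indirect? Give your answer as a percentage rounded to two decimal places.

Tomas reaches Auriga along 2 paths.
Via Quillon: 65% × 28% = 18.2%.
Via Quillon → Greywick: 65% × 100% × 72% = 46.8%.
Total: 18.2% + 46.8% = 65%.
Rounded: 65.00%.

65.00%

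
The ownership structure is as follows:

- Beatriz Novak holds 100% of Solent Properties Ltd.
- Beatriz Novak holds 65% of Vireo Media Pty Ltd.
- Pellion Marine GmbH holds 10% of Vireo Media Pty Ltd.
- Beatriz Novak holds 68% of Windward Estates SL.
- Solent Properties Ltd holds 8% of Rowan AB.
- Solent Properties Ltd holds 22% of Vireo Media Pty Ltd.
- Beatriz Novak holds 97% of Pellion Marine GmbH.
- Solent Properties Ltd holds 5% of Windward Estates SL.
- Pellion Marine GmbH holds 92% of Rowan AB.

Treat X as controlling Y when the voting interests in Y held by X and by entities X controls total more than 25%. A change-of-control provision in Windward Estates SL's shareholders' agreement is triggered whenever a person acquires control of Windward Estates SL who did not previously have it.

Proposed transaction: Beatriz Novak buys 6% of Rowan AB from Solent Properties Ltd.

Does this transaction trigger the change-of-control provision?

No

The purchase adds only to Beatriz's holdings (Solent's stake shrinks), so Beatriz is the only person who could newly come to control Windward.
Beatriz holds 100% of Solent, so Beatriz controls Solent.
Beatriz and Solent together hold 68% + 5% = 73% of Windward, so Beatriz controls Windward.
So Beatriz already controls Windward before the transaction.
After the purchase, Beatriz holds 6% of Rowan directly, and Solent's stake falls to 2%.
Beatriz controlled Windward already, so this is not a new person acquiring control; every other person's position is unchanged or reduced.
No new person acquires control, so the clause is not triggered.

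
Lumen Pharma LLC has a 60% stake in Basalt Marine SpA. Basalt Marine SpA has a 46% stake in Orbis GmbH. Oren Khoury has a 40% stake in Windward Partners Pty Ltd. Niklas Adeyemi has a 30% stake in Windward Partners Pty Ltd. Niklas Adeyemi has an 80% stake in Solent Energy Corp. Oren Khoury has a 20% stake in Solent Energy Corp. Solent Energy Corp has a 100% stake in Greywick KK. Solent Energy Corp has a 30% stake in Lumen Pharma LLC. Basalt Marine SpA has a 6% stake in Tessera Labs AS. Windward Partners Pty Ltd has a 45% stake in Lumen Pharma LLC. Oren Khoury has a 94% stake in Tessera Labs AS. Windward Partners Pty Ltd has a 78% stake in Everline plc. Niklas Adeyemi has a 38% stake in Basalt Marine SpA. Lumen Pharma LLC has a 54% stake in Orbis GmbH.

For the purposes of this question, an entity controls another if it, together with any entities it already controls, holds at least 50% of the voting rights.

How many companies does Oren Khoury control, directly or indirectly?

1

Oren holds 94% of Tessera, so Oren controls Tessera.
No other company's threshold is met.
Oren controls 1 company.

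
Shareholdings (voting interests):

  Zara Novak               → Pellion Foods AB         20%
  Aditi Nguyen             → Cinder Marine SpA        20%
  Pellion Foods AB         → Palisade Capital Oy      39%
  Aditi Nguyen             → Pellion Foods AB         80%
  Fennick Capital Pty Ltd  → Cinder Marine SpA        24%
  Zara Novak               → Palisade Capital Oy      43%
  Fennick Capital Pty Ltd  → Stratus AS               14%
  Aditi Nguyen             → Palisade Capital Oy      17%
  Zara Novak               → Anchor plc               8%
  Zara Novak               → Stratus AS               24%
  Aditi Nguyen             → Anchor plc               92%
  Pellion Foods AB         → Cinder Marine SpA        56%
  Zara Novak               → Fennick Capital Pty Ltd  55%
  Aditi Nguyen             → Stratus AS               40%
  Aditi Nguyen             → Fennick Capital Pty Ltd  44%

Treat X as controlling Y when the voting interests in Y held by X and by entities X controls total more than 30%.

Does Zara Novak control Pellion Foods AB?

No

Zara holds 55% of Fennick, so Zara controls Fennick.
Zara holds 43% of Palisade, so Zara controls Palisade.
Zara and Fennick together hold 24% + 14% = 38% of Stratus, so Zara controls Stratus.
In Pellion, Zara's side holds only 20%, not > 30%.
So Zara does not control Pellion.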